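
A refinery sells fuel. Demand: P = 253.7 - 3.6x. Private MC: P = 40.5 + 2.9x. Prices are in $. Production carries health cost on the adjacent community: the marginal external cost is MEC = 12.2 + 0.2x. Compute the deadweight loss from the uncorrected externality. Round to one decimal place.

Market equilibrium (private): 40.5 + 2.9x = 253.7 - 3.6x → x_m = 32.8000.
Social marginal cost = private MC + MEC = 52.7 + 3.1x.
Set SMC = demand: 52.7 + 3.1x = 253.7 - 3.6x → x* = 30.0000.
Height of the DWL triangle at x_m is SMC(x_m) − demand(x_m) = MEC(x_m) = 18.7600.
DWL = ½ × 2.8000 × 18.7600 = 26.2640.

DWL = $26.3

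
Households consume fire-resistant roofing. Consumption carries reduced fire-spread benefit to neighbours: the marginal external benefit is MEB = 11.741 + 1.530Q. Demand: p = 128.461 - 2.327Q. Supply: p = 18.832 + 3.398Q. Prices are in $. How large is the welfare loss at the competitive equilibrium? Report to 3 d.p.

DWL = $200.741

Market equilibrium (private): 18.832 + 3.398Q = 128.461 - 2.327Q → Q_m = 19.1492.
Social marginal benefit = demand + MEB = 140.202 - 0.797Q.
Set SMB = MC: 140.202 - 0.797Q = 18.832 + 3.398Q → Q* = 28.9321.
Height of the DWL triangle at Q_m is SMB(Q_m) − MC(Q_m) = MEB(Q_m) = 41.0392.
DWL = ½ × 9.7829 × 41.0392 = 200.7412.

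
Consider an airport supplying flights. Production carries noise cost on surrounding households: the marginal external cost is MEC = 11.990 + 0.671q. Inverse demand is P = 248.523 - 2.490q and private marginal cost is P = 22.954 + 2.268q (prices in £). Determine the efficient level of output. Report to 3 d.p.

Social marginal cost = private MC + MEC = 34.944 + 2.939q.
Set SMC = demand: 34.944 + 2.939q = 248.523 - 2.490q → q* = 39.3404.

q* = 39.340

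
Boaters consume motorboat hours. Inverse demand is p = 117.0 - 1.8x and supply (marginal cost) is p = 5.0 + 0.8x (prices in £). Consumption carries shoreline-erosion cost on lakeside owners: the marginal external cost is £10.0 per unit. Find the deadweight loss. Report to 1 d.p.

Market equilibrium (private): 5.0 + 0.8x = 117.0 - 1.8x → x_m = 43.0769.
Social marginal benefit = demand − MEC = 107.0 - 1.8x.
Set SMB = MC: 107.0 - 1.8x = 5.0 + 0.8x → x* = 39.2308.
Height of the DWL triangle at x_m is MC(x_m) − SMB(x_m) = MEC(x_m) = 10.0000.
DWL = ½ × 3.8461 × 10.0000 = 19.2305.

DWL = £19.2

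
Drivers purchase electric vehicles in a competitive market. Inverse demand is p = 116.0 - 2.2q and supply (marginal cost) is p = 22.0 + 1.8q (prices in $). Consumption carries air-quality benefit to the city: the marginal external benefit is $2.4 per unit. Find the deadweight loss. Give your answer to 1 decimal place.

DWL = $0.7

Market equilibrium (private): 22.0 + 1.8q = 116.0 - 2.2q → q_m = 23.5000.
Social marginal benefit = demand + MEB = 118.4 - 2.2q.
Set SMB = MC: 118.4 - 2.2q = 22.0 + 1.8q → q* = 24.1000.
The loss is the area between SMB and MC from q* to q_m; with linear curves that's a triangle of height MEB(q_m).
DWL = ½ × 0.6000 × 2.4000 = 0.7200.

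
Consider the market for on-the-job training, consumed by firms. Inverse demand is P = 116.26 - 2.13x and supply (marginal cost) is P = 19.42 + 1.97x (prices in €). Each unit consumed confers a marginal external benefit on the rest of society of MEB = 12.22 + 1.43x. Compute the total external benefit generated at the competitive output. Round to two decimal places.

Market equilibrium (private): 19.42 + 1.97x = 116.26 - 2.13x → x_m = 23.6195.
Total external benefit = ∫₀^{x_m} (12.22 + 1.43x) dx = 12.22×23.6195 + ½×1.43×23.6195² = 687.5150.

€687.52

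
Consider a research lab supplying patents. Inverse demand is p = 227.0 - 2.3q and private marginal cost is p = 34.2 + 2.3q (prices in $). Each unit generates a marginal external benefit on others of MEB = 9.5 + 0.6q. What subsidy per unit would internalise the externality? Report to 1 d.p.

Social marginal cost = private MC − MEB = 24.7 + 1.7q.
Set SMC = demand: 24.7 + 1.7q = 227.0 - 2.3q → q* = 50.5750.
The Pigouvian subsidy equals MEB at q*: 9.5 + 0.6×50.5750 = 39.8450.

subsidy = $39.8 per unit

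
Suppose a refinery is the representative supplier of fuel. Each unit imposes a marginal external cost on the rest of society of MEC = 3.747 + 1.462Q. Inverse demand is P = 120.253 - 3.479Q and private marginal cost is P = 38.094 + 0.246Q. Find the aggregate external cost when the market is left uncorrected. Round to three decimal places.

438.255

Market equilibrium (private): 38.094 + 0.246Q = 120.253 - 3.479Q → Q_m = 22.0561.
Total external cost = ∫₀^{Q_m} (3.747 + 1.462Q) dQ = 3.747×22.0561 + ½×1.462×22.0561² = 438.2549.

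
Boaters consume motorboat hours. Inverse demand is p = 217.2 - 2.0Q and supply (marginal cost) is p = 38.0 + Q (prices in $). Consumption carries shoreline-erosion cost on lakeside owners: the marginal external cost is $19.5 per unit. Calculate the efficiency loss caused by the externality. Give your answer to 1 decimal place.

Market equilibrium (private): 38.0 + Q = 217.2 - 2.0Q → Q_m = 59.7333.
Social marginal benefit = demand − MEC = 197.7 - 2.0Q.
Set SMB = MC: 197.7 - 2.0Q = 38.0 + Q → Q* = 53.2333.
The welfare-loss triangle has base |Q_m − Q*| and height MEC(Q_m) (the vertical gap between SMB and MC is zero at Q* and MEC at Q_m).
DWL = ½ × 6.5000 × 19.5000 = 63.3750.

DWL = $63.4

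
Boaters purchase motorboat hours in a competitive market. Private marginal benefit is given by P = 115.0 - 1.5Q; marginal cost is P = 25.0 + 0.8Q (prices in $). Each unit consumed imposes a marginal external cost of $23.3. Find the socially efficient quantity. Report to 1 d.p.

Q* = 29.0

Social marginal benefit = demand − MEC = 91.7 - 1.5Q.
Set SMB = MC: 91.7 - 1.5Q = 25.0 + 0.8Q → Q* = 29.0000.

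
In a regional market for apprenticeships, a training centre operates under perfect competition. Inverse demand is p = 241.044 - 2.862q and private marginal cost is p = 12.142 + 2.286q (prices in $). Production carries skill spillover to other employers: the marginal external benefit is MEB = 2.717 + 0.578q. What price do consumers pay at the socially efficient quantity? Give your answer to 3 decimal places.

P = $95.991

Social marginal cost = private MC − MEB = 9.425 + 1.708q.
Set SMC = demand: 9.425 + 1.708q = 241.044 - 2.862q → q* = 50.6825.
Consumer price on the demand curve at q*: 241.044 − 2.862×50.6825 = 95.9907.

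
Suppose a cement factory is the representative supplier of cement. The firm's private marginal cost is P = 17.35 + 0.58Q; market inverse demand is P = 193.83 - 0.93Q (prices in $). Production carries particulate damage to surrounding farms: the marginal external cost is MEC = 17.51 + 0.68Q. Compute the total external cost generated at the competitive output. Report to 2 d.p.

Market equilibrium (private): 17.35 + 0.58Q = 193.83 - 0.93Q → Q_m = 116.8742.
Total external cost = ∫₀^{Q_m} (17.51 + 0.68Q) dQ = 17.51×116.8742 + ½×0.68×116.8742² = 6690.7240.

$6690.72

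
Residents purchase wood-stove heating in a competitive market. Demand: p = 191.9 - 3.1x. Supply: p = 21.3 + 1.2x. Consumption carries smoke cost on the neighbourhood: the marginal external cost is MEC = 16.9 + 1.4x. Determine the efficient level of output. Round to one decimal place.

x* = 27.0

Social marginal benefit = demand − MEC = 175.0 - 4.5x.
Set SMB = MC: 175.0 - 4.5x = 21.3 + 1.2x → x* = 26.9649.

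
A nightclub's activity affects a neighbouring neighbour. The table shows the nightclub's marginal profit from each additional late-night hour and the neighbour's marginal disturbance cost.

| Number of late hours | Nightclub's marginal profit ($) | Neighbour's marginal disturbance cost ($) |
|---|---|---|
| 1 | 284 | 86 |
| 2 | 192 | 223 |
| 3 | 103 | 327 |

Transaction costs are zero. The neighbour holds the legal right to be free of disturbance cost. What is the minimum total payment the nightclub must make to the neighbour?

$86

Efficient level: marginal profit ≥ marginal disturbance cost through level 1, so k* = 1.
With the neighbour holding the right, the nightclub must at least compensate total damage at k*: 86 = 86.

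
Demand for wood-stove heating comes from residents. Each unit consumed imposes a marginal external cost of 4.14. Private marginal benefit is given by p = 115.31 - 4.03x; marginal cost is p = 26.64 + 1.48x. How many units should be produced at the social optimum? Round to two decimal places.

x* = 15.34

Social marginal benefit = demand − MEC = 111.17 - 4.03x.
Set SMB = MC: 111.17 - 4.03x = 26.64 + 1.48x → x* = 15.3412.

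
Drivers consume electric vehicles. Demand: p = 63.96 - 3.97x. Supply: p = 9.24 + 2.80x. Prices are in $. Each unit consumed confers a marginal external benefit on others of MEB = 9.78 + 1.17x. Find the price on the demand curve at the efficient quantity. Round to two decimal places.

Social marginal benefit = demand + MEB = 73.74 - 2.80x.
Set SMB = MC: 73.74 - 2.80x = 9.24 + 2.80x → x* = 11.5179.
Consumer price on the demand curve at x*: 63.96 − 3.97×11.5179 = 18.2339.

P = $18.23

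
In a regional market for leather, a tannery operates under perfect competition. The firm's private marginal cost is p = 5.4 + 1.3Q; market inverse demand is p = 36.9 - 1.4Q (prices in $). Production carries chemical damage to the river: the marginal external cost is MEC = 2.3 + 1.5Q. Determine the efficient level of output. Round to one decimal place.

Social marginal cost = private MC + MEC = 7.7 + 2.8Q.
Set SMC = demand: 7.7 + 2.8Q = 36.9 - 1.4Q → Q* = 6.9524.

Q* = 7.0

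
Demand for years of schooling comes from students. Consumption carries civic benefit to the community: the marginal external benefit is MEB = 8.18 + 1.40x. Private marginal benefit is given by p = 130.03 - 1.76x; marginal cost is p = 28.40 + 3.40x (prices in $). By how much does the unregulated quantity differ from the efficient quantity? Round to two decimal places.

Market equilibrium (private): 28.40 + 3.40x = 130.03 - 1.76x → x_m = 19.6957.
Social marginal benefit = demand + MEB = 138.21 - 0.36x.
Set SMB = MC: 138.21 - 0.36x = 28.40 + 3.40x → x* = 29.2048.
Gap = |19.6957 − 29.2048| = 9.5091.

9.51 units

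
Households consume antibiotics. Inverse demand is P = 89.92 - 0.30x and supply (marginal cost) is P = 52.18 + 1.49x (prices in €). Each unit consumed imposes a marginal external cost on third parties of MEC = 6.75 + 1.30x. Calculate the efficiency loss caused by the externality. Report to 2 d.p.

DWL = €188.81

Market equilibrium (private): 52.18 + 1.49x = 89.92 - 0.30x → x_m = 21.0838.
Social marginal benefit = demand − MEC = 83.17 - 1.60x.
Set SMB = MC: 83.17 - 1.60x = 52.18 + 1.49x → x* = 10.0291.
Height of the DWL triangle at x_m is MC(x_m) − SMB(x_m) = MEC(x_m) = 34.1589.
DWL = ½ × 11.0547 × 34.1589 = 188.8082.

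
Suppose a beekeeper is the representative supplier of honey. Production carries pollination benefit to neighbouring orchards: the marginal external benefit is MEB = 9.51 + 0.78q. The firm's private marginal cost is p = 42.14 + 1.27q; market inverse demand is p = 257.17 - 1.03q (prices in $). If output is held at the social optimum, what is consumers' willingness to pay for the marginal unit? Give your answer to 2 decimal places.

P = $105.01

Social marginal cost = private MC − MEB = 32.63 + 0.49q.
Set SMC = demand: 32.63 + 0.49q = 257.17 - 1.03q → q* = 147.7237.
Consumer price on the demand curve at q*: 257.17 − 1.03×147.7237 = 105.0146.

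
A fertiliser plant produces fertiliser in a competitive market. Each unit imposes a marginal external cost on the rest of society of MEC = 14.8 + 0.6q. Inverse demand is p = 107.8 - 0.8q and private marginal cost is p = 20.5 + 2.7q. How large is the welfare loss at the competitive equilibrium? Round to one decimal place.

Market equilibrium (private): 20.5 + 2.7q = 107.8 - 0.8q → q_m = 24.9429.
Social marginal cost = private MC + MEC = 35.3 + 3.3q.
Set SMC = demand: 35.3 + 3.3q = 107.8 - 0.8q → q* = 17.6829.
The welfare-loss triangle has base |q_m − q*| and height MEC(q_m) (the vertical gap between SMC and demand is zero at q* and MEC at q_m).
DWL = ½ × 7.2600 × 29.7657 = 108.0495.

DWL = 108.0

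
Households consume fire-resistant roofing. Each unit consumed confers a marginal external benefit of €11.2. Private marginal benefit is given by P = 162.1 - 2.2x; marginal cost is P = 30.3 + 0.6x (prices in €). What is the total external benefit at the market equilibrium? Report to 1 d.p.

€527.2

Market equilibrium (private): 30.3 + 0.6x = 162.1 - 2.2x → x_m = 47.0714.
Total external benefit = MEB × x_m = 11.2 × 47.0714 = 527.1997.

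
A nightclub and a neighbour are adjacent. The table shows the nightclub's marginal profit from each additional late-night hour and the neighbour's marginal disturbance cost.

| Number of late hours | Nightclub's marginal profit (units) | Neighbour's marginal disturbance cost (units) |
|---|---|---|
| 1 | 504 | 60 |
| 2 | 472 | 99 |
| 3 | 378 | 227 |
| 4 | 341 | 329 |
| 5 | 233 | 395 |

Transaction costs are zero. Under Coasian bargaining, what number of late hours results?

4

Bargaining reaches the level where marginal profit last exceeds marginal disturbance cost.
That holds through level 4 (341 ≥ 329) but not at 5 (233 < 395).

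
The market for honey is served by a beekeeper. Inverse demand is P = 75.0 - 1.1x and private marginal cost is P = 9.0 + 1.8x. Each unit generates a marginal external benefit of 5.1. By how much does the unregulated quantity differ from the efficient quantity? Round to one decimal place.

1.8 units

Market equilibrium (private): 9.0 + 1.8x = 75.0 - 1.1x → x_m = 22.7586.
Social marginal cost = private MC − MEB = 3.9 + 1.8x.
Set SMC = demand: 3.9 + 1.8x = 75.0 - 1.1x → x* = 24.5172.
Gap = |22.7586 − 24.5172| = 1.7586.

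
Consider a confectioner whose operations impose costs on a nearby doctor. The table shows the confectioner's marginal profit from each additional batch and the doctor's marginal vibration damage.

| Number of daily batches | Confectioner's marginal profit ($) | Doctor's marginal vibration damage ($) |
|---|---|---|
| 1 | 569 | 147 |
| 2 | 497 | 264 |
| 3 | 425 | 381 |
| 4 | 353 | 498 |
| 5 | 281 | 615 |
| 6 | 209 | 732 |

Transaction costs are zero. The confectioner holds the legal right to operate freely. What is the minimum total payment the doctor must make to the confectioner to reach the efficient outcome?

$843

Left alone the confectioner would choose level 6 (marginal profit stays positive).
Efficient level: k* = 3 (marginal profit ≥ marginal vibration damage through 3).
The doctor must at least cover the confectioner's forgone profit from cutting 6→3: 353 + 281 + 209 = 843.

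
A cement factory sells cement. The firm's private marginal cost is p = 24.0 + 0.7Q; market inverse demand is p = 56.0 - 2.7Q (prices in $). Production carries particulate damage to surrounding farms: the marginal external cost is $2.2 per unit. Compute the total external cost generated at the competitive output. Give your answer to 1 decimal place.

Market equilibrium (private): 24.0 + 0.7Q = 56.0 - 2.7Q → Q_m = 9.4118.
Total external cost = MEC × Q_m = 2.2 × 9.4118 = 20.7060.

$20.7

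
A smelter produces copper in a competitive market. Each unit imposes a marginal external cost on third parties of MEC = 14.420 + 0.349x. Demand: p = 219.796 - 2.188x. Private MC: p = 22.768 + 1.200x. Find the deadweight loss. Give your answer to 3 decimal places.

Market equilibrium (private): 22.768 + 1.200x = 219.796 - 2.188x → x_m = 58.1547.
Social marginal cost = private MC + MEC = 37.188 + 1.549x.
Set SMC = demand: 37.188 + 1.549x = 219.796 - 2.188x → x* = 48.8649.
The loss is the area between SMC and demand from x* to x_m; with linear curves that's a triangle of height MEC(x_m).
DWL = ½ × 9.2898 × 34.7160 = 161.2523.

DWL = 161.252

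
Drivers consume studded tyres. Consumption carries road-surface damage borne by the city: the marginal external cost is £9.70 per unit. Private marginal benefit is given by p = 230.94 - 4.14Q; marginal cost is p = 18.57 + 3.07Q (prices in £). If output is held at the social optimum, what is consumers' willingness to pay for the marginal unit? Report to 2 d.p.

P = £114.57

Social marginal benefit = demand − MEC = 221.24 - 4.14Q.
Set SMB = MC: 221.24 - 4.14Q = 18.57 + 3.07Q → Q* = 28.1096.
Consumer price on the demand curve at Q*: 230.94 − 4.14×28.1096 = 114.5663.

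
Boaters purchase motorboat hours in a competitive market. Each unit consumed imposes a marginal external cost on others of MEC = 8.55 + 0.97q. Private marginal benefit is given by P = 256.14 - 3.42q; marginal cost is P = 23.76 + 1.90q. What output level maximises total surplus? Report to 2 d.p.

q* = 35.59

Social marginal benefit = demand − MEC = 247.59 - 4.39q.
Set SMB = MC: 247.59 - 4.39q = 23.76 + 1.90q → q* = 35.5851.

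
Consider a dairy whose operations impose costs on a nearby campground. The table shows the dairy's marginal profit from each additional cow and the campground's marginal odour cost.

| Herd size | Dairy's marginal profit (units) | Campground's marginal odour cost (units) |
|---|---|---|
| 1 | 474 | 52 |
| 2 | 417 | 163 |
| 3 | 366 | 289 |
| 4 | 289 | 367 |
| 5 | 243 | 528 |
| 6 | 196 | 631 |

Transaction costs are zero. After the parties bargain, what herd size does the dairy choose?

Bargaining reaches the level where marginal profit last exceeds marginal odour cost.
That holds through level 3 (366 ≥ 289) but not at 4 (289 < 367).

3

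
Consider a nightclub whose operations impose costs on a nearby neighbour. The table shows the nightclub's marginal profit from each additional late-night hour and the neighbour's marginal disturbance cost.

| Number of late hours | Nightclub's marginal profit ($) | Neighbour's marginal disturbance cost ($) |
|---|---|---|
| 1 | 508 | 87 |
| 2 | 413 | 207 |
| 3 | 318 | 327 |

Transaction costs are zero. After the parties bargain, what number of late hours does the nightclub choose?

Bargaining reaches the level where marginal profit last exceeds marginal disturbance cost.
That holds through level 2 (413 ≥ 207) but not at 3 (318 < 327).

2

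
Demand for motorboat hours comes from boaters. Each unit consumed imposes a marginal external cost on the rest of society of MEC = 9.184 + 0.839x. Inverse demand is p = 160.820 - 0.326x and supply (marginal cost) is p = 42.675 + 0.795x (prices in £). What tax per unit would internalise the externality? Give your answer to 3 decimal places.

tax = £55.826 per unit

Social marginal benefit = demand − MEC = 151.636 - 1.165x.
Set SMB = MC: 151.636 - 1.165x = 42.675 + 0.795x → x* = 55.5923.
The Pigouvian tax equals MEC at x*: 9.184 + 0.839×55.5923 = 55.8259.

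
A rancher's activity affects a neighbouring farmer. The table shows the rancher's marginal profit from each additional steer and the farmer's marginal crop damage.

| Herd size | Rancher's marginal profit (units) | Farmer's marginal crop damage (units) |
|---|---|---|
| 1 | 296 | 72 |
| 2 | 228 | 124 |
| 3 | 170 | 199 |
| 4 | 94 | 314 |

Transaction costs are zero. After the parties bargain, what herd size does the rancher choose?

2

Bargaining reaches the level where marginal profit last exceeds marginal crop damage.
That holds through level 2 (228 ≥ 124) but not at 3 (170 < 199).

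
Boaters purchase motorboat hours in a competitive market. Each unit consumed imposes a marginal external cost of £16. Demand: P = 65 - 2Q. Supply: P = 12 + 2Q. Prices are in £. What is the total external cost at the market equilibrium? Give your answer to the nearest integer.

£212

Market equilibrium (private): 12 + 2Q = 65 - 2Q → Q_m = 13.2500.
Total external cost = MEC × Q_m = 16 × 13.2500 = 212.0000.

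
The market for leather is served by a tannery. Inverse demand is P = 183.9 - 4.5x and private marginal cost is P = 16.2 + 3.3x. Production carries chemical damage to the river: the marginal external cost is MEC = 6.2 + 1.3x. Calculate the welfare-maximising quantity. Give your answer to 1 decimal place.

Social marginal cost = private MC + MEC = 22.4 + 4.6x.
Set SMC = demand: 22.4 + 4.6x = 183.9 - 4.5x → x* = 17.7473.

x* = 17.7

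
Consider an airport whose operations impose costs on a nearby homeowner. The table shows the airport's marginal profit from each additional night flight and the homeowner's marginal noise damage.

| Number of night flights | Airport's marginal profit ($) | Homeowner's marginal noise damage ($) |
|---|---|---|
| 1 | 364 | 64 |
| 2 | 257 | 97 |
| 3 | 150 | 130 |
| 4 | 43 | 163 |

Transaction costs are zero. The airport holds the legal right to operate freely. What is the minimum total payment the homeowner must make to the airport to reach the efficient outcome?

$43

Left alone the airport would choose level 4 (marginal profit stays positive).
Efficient level: k* = 3 (marginal profit ≥ marginal noise damage through 3).
The homeowner must at least cover the airport's forgone profit from cutting 4→3: 43 = 43.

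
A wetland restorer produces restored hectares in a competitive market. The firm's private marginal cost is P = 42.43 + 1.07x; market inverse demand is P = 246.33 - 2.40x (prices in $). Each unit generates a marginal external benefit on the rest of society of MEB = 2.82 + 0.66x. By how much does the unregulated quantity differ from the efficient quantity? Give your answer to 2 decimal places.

14.81 units

Market equilibrium (private): 42.43 + 1.07x = 246.33 - 2.40x → x_m = 58.7608.
Social marginal cost = private MC − MEB = 39.61 + 0.41x.
Set SMC = demand: 39.61 + 0.41x = 246.33 - 2.40x → x* = 73.5658.
Gap = |58.7608 − 73.5658| = 14.8050.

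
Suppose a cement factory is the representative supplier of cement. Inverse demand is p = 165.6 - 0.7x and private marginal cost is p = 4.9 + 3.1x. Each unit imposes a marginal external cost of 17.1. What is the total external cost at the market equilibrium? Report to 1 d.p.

723.2

Market equilibrium (private): 4.9 + 3.1x = 165.6 - 0.7x → x_m = 42.2895.
Total external cost = MEC × x_m = 17.1 × 42.2895 = 723.1505.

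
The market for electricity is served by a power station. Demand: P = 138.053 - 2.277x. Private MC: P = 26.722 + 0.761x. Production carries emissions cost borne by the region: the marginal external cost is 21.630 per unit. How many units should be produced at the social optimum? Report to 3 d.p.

x* = 29.526

Social marginal cost = private MC + MEC = 48.352 + 0.761x.
Set SMC = demand: 48.352 + 0.761x = 138.053 - 2.277x → x* = 29.5263.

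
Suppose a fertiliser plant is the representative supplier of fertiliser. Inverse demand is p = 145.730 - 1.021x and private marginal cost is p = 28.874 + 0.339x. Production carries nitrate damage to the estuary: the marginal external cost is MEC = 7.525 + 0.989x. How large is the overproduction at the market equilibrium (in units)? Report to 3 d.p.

Market equilibrium (private): 28.874 + 0.339x = 145.730 - 1.021x → x_m = 85.9235.
Social marginal cost = private MC + MEC = 36.399 + 1.328x.
Set SMC = demand: 36.399 + 1.328x = 145.730 - 1.021x → x* = 46.5436.
Gap = |85.9235 − 46.5436| = 39.3799.

39.380 units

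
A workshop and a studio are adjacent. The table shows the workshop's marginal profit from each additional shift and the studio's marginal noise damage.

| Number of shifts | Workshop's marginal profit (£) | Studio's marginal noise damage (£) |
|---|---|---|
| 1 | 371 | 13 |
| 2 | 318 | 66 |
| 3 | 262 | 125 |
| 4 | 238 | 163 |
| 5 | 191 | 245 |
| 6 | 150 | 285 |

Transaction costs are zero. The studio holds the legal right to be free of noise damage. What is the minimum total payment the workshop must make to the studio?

£367

Efficient level: marginal profit ≥ marginal noise damage through level 4, so k* = 4.
With the studio holding the right, the workshop must at least compensate total damage at k*: 13 + 66 + 125 + 163 = 367.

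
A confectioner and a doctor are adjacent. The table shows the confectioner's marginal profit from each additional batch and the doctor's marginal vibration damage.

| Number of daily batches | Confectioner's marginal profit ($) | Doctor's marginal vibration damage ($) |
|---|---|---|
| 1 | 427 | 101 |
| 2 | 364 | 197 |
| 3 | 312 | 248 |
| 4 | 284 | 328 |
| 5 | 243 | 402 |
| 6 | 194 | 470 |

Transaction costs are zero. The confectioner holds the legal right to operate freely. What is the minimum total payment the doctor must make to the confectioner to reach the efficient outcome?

$721

Left alone the confectioner would choose level 6 (marginal profit stays positive).
Efficient level: k* = 3 (marginal profit ≥ marginal vibration damage through 3).
The doctor must at least cover the confectioner's forgone profit from cutting 6→3: 284 + 243 + 194 = 721.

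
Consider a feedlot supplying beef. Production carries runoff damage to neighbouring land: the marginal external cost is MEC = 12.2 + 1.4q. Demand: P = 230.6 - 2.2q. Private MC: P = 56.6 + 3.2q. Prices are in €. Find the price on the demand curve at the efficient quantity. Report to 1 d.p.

Social marginal cost = private MC + MEC = 68.8 + 4.6q.
Set SMC = demand: 68.8 + 4.6q = 230.6 - 2.2q → q* = 23.7941.
Consumer price on the demand curve at q*: 230.6 − 2.2×23.7941 = 178.2530.

P = €178.3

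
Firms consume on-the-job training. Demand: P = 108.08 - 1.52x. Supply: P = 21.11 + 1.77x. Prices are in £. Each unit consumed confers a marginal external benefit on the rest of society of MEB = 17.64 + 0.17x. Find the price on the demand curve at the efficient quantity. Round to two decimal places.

P = £57.12

Social marginal benefit = demand + MEB = 125.72 - 1.35x.
Set SMB = MC: 125.72 - 1.35x = 21.11 + 1.77x → x* = 33.5288.
Consumer price on the demand curve at x*: 108.08 − 1.52×33.5288 = 57.1162.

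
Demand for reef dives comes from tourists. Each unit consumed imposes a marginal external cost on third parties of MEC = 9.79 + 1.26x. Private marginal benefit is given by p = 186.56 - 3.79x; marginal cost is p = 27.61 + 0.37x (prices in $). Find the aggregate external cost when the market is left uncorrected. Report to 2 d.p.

Market equilibrium (private): 27.61 + 0.37x = 186.56 - 3.79x → x_m = 38.2091.
Total external cost = ∫₀^{x_m} (9.79 + 1.26x) dx = 9.79×38.2091 + ½×1.26×38.2091² = 1293.8263.

$1293.83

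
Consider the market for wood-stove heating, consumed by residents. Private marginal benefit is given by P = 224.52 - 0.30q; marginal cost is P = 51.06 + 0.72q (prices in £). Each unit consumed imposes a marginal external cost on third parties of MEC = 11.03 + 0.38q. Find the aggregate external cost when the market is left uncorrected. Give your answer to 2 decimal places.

Market equilibrium (private): 51.06 + 0.72q = 224.52 - 0.30q → q_m = 170.0588.
Total external cost = ∫₀^{q_m} (11.03 + 0.38q) dq = 11.03×170.0588 + ½×0.38×170.0588² = 7370.5477.

£7370.55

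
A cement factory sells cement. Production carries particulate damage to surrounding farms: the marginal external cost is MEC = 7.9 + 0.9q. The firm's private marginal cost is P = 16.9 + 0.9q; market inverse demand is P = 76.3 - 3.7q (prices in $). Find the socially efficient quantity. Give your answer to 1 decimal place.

q* = 9.4

Social marginal cost = private MC + MEC = 24.8 + 1.8q.
Set SMC = demand: 24.8 + 1.8q = 76.3 - 3.7q → q* = 9.3636.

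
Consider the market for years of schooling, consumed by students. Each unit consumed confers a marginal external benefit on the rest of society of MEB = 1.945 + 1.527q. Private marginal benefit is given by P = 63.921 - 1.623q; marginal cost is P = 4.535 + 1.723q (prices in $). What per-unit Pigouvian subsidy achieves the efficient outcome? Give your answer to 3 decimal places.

subsidy = $53.431 per unit

Social marginal benefit = demand + MEB = 65.866 - 0.096q.
Set SMB = MC: 65.866 - 0.096q = 4.535 + 1.723q → q* = 33.7169.
The Pigouvian subsidy equals MEB at q*: 1.945 + 1.527×33.7169 = 53.4307.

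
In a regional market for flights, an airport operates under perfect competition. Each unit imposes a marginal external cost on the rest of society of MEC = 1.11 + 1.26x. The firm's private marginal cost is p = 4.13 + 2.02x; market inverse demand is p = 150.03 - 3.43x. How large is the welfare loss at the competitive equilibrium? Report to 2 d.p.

DWL = 90.45

Market equilibrium (private): 4.13 + 2.02x = 150.03 - 3.43x → x_m = 26.7706.
Social marginal cost = private MC + MEC = 5.24 + 3.28x.
Set SMC = demand: 5.24 + 3.28x = 150.03 - 3.43x → x* = 21.5782.
Height of the DWL triangle at x_m is SMC(x_m) − demand(x_m) = MEC(x_m) = 34.8410.
DWL = ½ × 5.1924 × 34.8410 = 90.4542.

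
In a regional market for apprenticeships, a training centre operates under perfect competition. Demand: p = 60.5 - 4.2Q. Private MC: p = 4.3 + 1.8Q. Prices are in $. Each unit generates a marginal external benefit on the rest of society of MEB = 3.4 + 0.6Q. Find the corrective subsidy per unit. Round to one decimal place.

subsidy = $10.0 per unit

Social marginal cost = private MC − MEB = 0.9 + 1.2Q.
Set SMC = demand: 0.9 + 1.2Q = 60.5 - 4.2Q → Q* = 11.0370.
The Pigouvian subsidy equals MEB at Q*: 3.4 + 0.6×11.0370 = 10.0222.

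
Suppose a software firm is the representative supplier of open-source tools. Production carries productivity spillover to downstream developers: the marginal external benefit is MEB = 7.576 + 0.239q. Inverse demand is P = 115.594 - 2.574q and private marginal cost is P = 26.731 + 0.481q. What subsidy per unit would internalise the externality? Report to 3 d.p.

Social marginal cost = private MC − MEB = 19.155 + 0.242q.
Set SMC = demand: 19.155 + 0.242q = 115.594 - 2.574q → q* = 34.2468.
The Pigouvian subsidy equals MEB at q*: 7.576 + 0.239×34.2468 = 15.7610.

subsidy = 15.761 per unit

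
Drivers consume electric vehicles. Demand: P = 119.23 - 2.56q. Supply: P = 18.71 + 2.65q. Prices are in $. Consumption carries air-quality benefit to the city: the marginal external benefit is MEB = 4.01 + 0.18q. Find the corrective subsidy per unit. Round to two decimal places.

Social marginal benefit = demand + MEB = 123.24 - 2.38q.
Set SMB = MC: 123.24 - 2.38q = 18.71 + 2.65q → q* = 20.7813.
The Pigouvian subsidy equals MEB at q*: 4.01 + 0.18×20.7813 = 7.7506.

subsidy = $7.75 per unit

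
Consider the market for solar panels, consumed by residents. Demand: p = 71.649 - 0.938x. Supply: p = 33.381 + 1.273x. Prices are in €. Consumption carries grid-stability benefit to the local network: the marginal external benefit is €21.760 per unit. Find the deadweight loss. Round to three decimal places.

Market equilibrium (private): 33.381 + 1.273x = 71.649 - 0.938x → x_m = 17.3080.
Social marginal benefit = demand + MEB = 93.409 - 0.938x.
Set SMB = MC: 93.409 - 0.938x = 33.381 + 1.273x → x* = 27.1497.
Height of the DWL triangle at x_m is SMB(x_m) − MC(x_m) = MEB(x_m) = 21.7600.
DWL = ½ × 9.8417 × 21.7600 = 107.0777.

DWL = €107.078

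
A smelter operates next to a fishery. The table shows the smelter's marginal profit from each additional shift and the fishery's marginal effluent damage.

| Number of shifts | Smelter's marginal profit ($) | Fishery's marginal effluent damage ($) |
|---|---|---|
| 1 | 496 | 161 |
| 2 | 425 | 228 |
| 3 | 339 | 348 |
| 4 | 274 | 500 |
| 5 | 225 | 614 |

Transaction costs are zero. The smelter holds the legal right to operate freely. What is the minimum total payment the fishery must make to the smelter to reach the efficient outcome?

Left alone the smelter would choose level 5 (marginal profit stays positive).
Efficient level: k* = 2 (marginal profit ≥ marginal effluent damage through 2).
The fishery must at least cover the smelter's forgone profit from cutting 5→2: 339 + 274 + 225 = 838.

$838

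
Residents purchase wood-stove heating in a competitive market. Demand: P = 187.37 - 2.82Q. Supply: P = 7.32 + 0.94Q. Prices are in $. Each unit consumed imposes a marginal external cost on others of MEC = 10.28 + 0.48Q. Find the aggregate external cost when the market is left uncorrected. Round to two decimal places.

Market equilibrium (private): 7.32 + 0.94Q = 187.37 - 2.82Q → Q_m = 47.8856.
Total external cost = ∫₀^{Q_m} (10.28 + 0.48Q) dQ = 10.28×47.8856 + ½×0.48×47.8856² = 1042.5913.

$1042.59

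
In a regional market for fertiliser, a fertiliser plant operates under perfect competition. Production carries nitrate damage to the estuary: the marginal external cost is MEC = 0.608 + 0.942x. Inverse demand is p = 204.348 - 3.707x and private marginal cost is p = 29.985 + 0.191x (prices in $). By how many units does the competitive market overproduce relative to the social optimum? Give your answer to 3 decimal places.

8.832 units

Market equilibrium (private): 29.985 + 0.191x = 204.348 - 3.707x → x_m = 44.7314.
Social marginal cost = private MC + MEC = 30.593 + 1.133x.
Set SMC = demand: 30.593 + 1.133x = 204.348 - 3.707x → x* = 35.8998.
Gap = |44.7314 − 35.8998| = 8.8316.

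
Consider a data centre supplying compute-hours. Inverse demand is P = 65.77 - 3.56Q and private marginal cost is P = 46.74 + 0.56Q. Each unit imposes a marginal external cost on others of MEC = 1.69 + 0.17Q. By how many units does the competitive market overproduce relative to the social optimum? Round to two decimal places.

0.58 units

Market equilibrium (private): 46.74 + 0.56Q = 65.77 - 3.56Q → Q_m = 4.6189.
Social marginal cost = private MC + MEC = 48.43 + 0.73Q.
Set SMC = demand: 48.43 + 0.73Q = 65.77 - 3.56Q → Q* = 4.0420.
Gap = |4.6189 − 4.0420| = 0.5769.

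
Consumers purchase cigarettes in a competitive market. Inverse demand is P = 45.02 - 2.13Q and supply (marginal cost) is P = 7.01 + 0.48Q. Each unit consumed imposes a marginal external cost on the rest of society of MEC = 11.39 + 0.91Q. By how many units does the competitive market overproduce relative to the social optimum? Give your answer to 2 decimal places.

7.00 units

Market equilibrium (private): 7.01 + 0.48Q = 45.02 - 2.13Q → Q_m = 14.5632.
Social marginal benefit = demand − MEC = 33.63 - 3.04Q.
Set SMB = MC: 33.63 - 3.04Q = 7.01 + 0.48Q → Q* = 7.5625.
Gap = |14.5632 − 7.5625| = 7.0007.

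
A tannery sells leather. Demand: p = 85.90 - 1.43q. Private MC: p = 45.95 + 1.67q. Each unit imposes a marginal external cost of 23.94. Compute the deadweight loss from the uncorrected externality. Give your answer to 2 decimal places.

DWL = 92.44

Market equilibrium (private): 45.95 + 1.67q = 85.90 - 1.43q → q_m = 12.8871.
Social marginal cost = private MC + MEC = 69.89 + 1.67q.
Set SMC = demand: 69.89 + 1.67q = 85.90 - 1.43q → q* = 5.1645.
Height of the DWL triangle at q_m is SMC(q_m) − demand(q_m) = MEC(q_m) = 23.9400.
DWL = ½ × 7.7226 × 23.9400 = 92.4395.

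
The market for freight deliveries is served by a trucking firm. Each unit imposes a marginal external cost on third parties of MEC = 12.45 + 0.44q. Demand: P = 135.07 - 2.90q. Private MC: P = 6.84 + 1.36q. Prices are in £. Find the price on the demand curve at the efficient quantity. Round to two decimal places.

Social marginal cost = private MC + MEC = 19.29 + 1.80q.
Set SMC = demand: 19.29 + 1.80q = 135.07 - 2.90q → q* = 24.6340.
Consumer price on the demand curve at q*: 135.07 − 2.90×24.6340 = 63.6314.

P = £63.63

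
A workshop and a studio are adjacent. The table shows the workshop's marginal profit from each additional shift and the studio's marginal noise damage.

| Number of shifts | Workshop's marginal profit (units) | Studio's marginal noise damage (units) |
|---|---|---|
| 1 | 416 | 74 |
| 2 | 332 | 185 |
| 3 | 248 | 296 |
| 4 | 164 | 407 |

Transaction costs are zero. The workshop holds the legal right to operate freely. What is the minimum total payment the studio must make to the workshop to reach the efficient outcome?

Left alone the workshop would choose level 4 (marginal profit stays positive).
Efficient level: k* = 2 (marginal profit ≥ marginal noise damage through 2).
The studio must at least cover the workshop's forgone profit from cutting 4→2: 248 + 164 = 412.

412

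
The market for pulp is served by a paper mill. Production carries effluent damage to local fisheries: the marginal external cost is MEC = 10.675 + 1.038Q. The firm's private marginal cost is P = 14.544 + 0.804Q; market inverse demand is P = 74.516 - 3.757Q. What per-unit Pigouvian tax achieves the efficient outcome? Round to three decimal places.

tax = 19.814 per unit

Social marginal cost = private MC + MEC = 25.219 + 1.842Q.
Set SMC = demand: 25.219 + 1.842Q = 74.516 - 3.757Q → Q* = 8.8046.
The Pigouvian tax equals MEC at Q*: 10.675 + 1.038×8.8046 = 19.8142.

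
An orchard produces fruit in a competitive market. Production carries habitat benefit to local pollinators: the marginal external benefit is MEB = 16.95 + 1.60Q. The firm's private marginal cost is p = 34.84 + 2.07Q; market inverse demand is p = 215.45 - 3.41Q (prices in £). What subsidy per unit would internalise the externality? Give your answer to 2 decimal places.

Social marginal cost = private MC − MEB = 17.89 + 0.47Q.
Set SMC = demand: 17.89 + 0.47Q = 215.45 - 3.41Q → Q* = 50.9175.
The Pigouvian subsidy equals MEB at Q*: 16.95 + 1.60×50.9175 = 98.4180.

subsidy = £98.42 per unit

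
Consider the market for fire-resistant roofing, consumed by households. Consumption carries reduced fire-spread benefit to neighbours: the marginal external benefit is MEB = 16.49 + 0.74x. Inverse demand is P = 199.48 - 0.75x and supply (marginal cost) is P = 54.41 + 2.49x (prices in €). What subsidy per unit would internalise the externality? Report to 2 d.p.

Social marginal benefit = demand + MEB = 215.97 - 0.01x.
Set SMB = MC: 215.97 - 0.01x = 54.41 + 2.49x → x* = 64.6240.
The Pigouvian subsidy equals MEB at x*: 16.49 + 0.74×64.6240 = 64.3118.

subsidy = €64.31 per unit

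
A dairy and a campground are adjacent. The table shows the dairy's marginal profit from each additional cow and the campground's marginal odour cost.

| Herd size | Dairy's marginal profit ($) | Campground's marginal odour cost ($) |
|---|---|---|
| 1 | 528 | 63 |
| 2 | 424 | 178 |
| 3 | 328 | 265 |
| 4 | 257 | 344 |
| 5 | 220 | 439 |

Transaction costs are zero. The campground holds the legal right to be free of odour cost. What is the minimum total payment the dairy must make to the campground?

$506

Efficient level: marginal profit ≥ marginal odour cost through level 3, so k* = 3.
With the campground holding the right, the dairy must at least compensate total damage at k*: 63 + 178 + 265 = 506.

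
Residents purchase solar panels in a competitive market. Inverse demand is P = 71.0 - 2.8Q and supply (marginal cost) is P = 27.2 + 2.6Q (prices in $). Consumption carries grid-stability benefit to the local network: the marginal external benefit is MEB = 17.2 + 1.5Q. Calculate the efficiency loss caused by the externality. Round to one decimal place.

DWL = $110.6

Market equilibrium (private): 27.2 + 2.6Q = 71.0 - 2.8Q → Q_m = 8.1111.
Social marginal benefit = demand + MEB = 88.2 - 1.3Q.
Set SMB = MC: 88.2 - 1.3Q = 27.2 + 2.6Q → Q* = 15.6410.
The welfare-loss triangle has base |Q_m − Q*| and height MEB(Q_m) (the vertical gap between SMB and MC is zero at Q* and MEB at Q_m).
DWL = ½ × 7.5299 × 29.3667 = 110.5642.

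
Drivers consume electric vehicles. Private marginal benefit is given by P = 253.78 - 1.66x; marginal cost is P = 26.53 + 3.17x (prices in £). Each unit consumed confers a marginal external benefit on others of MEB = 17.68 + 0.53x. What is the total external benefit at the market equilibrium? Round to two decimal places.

Market equilibrium (private): 26.53 + 3.17x = 253.78 - 1.66x → x_m = 47.0497.
Total external benefit = ∫₀^{x_m} (17.68 + 0.53x) dx = 17.68×47.0497 + ½×0.53×47.0497² = 1418.4624.

£1418.46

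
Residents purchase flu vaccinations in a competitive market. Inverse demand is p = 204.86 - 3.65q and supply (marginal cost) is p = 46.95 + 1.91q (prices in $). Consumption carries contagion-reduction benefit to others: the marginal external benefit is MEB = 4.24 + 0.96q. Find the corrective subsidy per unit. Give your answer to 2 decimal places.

Social marginal benefit = demand + MEB = 209.10 - 2.69q.
Set SMB = MC: 209.10 - 2.69q = 46.95 + 1.91q → q* = 35.2500.
The Pigouvian subsidy equals MEB at q*: 4.24 + 0.96×35.2500 = 38.0800.

subsidy = $38.08 per unit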